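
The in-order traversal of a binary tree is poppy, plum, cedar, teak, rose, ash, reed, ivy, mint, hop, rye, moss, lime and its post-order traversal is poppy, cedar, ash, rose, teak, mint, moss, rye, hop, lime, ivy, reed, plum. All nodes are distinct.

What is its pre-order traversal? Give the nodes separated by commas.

plum, poppy, reed, teak, cedar, rose, ash, ivy, lime, hop, mint, rye, moss

The last element of post-order is the root; it splits in-order into left and right subtrees.
Root plum: left subtree has 1 node {poppy}, right has 11 {cedar, teak, rose, ash, reed, ivy, mint, hop, rye, moss, lime}.
  Root reed: left subtree has 4 nodes {cedar, teak, rose, ash}, right has 6 {ivy, mint, hop, rye, moss, lime}.
    Root teak: left subtree has 1 node {cedar}, right has 2 {rose, ash}.
      Root rose: left subtree has 0 nodes { }, right has 1 {ash}.
    Root ivy: left subtree has 0 nodes { }, right has 5 {mint, hop, rye, moss, lime}.
      Root lime: left subtree has 4 nodes {mint, hop, rye, moss}, right has 0 { }.
        Root hop: left subtree has 1 node {mint}, right has 2 {rye, moss}.
          Root rye: left subtree has 0 nodes { }, right has 1 {moss}.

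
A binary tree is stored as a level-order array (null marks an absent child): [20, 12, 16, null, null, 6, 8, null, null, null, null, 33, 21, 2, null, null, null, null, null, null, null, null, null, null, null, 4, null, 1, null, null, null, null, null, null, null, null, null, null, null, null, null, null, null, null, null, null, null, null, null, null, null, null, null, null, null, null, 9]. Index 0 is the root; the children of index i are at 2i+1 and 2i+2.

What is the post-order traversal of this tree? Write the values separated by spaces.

12 33 4 21 6 9 1 2 8 16 20

Post-order visits the left subtree, then the right subtree, then the node.
At 20: go left to 12.
  12 is a leaf — visit 12.
At 20: go right to 16.
  At 16: go left to 6.
    At 6: go left to 33.
      33 is a leaf — visit 33.
    At 6: go right to 21.
      At 21: go left to 4.
        4 is a leaf — visit 4.
      At 21: no right child.
      Visit 21.
    Visit 6.
  At 16: go right to 8.
    At 8: go left to 2.
      At 2: go left to 1.
        At 1: no left child.
        At 1: go right to 9.
          9 is a leaf — visit 9.
        Visit 1.
      At 2: no right child.
      Visit 2.
    At 8: no right child.
    Visit 8.
  Visit 16.
Visit 20.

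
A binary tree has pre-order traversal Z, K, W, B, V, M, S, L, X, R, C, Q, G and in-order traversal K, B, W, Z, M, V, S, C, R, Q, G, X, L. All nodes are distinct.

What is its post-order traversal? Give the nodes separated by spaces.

B W K M C G Q R X L S V Z

The first element of pre-order is the root; it splits in-order into left and right subtrees.
Root Z: left subtree has 3 nodes {K, B, W}, right has 9 {M, V, S, C, R, Q, G, X, L}.
  Root K: left subtree has 0 nodes { }, right has 2 {B, W}.
    Root W: left subtree has 1 node {B}, right has 0 { }.
  Root V: left subtree has 1 node {M}, right has 7 {S, C, R, Q, G, X, L}.
    Root S: left subtree has 0 nodes { }, right has 6 {C, R, Q, G, X, L}.
      Root L: left subtree has 5 nodes {C, R, Q, G, X}, right has 0 { }.
        Root X: left subtree has 4 nodes {C, R, Q, G}, right has 0 { }.
          Root R: left subtree has 1 node {C}, right has 2 {Q, G}.
            Root Q: left subtree has 0 nodes { }, right has 1 {G}.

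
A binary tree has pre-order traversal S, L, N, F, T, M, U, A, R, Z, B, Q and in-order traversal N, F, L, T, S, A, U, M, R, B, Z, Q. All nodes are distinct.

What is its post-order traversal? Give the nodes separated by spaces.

F N T L A U B Q Z R M S

The first element of pre-order is the root; it splits in-order into left and right subtrees.
Root S: left subtree has 4 nodes {N, F, L, T}, right has 7 {A, U, M, R, B, Z, Q}.
  Root L: left subtree has 2 nodes {N, F}, right has 1 {T}.
    Root N: left subtree has 0 nodes { }, right has 1 {F}.
  Root M: left subtree has 2 nodes {A, U}, right has 4 {R, B, Z, Q}.
    Root U: left subtree has 1 node {A}, right has 0 { }.
    Root R: left subtree has 0 nodes { }, right has 3 {B, Z, Q}.
      Root Z: left subtree has 1 node {B}, right has 1 {Q}.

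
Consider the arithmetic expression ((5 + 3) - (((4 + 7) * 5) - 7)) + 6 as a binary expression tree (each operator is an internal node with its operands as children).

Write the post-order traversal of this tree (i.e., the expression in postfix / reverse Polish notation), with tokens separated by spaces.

Post-order on an expression tree gives postfix notation: for each operator, emit left operand, right operand, then the operator.

5 3 + 4 7 + 5 * 7 - - 6 +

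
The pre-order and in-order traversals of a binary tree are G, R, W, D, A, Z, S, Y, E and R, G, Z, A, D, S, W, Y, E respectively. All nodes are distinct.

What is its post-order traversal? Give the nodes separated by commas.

R, Z, A, S, D, E, Y, W, G

The first element of pre-order is the root; it splits in-order into left and right subtrees.
Root G: left subtree has 1 node {R}, right has 7 {Z, A, D, S, W, Y, E}.
  Root W: left subtree has 4 nodes {Z, A, D, S}, right has 2 {Y, E}.
    Root D: left subtree has 2 nodes {Z, A}, right has 1 {S}.
      Root A: left subtree has 1 node {Z}, right has 0 { }.
    Root Y: left subtree has 0 nodes { }, right has 1 {E}.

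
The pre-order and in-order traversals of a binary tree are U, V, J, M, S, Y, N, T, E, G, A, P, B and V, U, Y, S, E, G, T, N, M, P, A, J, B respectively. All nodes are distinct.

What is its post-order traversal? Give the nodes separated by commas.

V, Y, G, E, T, N, S, P, A, M, B, J, U

The first element of pre-order is the root; it splits in-order into left and right subtrees.
Root U: left subtree has 1 node {V}, right has 11 {Y, S, E, G, T, N, M, P, A, J, B}.
  Root J: left subtree has 9 nodes {Y, S, E, G, T, N, M, P, A}, right has 1 {B}.
    Root M: left subtree has 6 nodes {Y, S, E, G, T, N}, right has 2 {P, A}.
      Root S: left subtree has 1 node {Y}, right has 4 {E, G, T, N}.
        Root N: left subtree has 3 nodes {E, G, T}, right has 0 { }.
          Root T: left subtree has 2 nodes {E, G}, right has 0 { }.
            Root E: left subtree has 0 nodes { }, right has 1 {G}.
      Root A: left subtree has 1 node {P}, right has 0 { }.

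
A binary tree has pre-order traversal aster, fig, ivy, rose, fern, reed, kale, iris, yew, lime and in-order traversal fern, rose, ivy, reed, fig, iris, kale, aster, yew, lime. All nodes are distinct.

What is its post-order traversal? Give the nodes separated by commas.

fern, rose, reed, ivy, iris, kale, fig, lime, yew, aster

The first element of pre-order is the root; it splits in-order into left and right subtrees.
Root aster: left subtree has 7 nodes {fern, rose, ivy, reed, fig, iris, kale}, right has 2 {yew, lime}.
  Root fig: left subtree has 4 nodes {fern, rose, ivy, reed}, right has 2 {iris, kale}.
    Root ivy: left subtree has 2 nodes {fern, rose}, right has 1 {reed}.
      Root rose: left subtree has 1 node {fern}, right has 0 { }.
    Root kale: left subtree has 1 node {iris}, right has 0 { }.
  Root yew: left subtree has 0 nodes { }, right has 1 {lime}.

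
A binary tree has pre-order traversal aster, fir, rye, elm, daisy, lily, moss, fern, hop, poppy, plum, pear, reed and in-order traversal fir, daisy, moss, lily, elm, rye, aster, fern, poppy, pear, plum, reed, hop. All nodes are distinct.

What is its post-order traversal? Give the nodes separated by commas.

The first element of pre-order is the root; it splits in-order into left and right subtrees.
Root aster: left subtree has 6 nodes {fir, daisy, moss, lily, elm, rye}, right has 6 {fern, poppy, pear, plum, reed, hop}.
  Root fir: left subtree has 0 nodes { }, right has 5 {daisy, moss, lily, elm, rye}.
    Root rye: left subtree has 4 nodes {daisy, moss, lily, elm}, right has 0 { }.
      Root elm: left subtree has 3 nodes {daisy, moss, lily}, right has 0 { }.
        Root daisy: left subtree has 0 nodes { }, right has 2 {moss, lily}.
          Root lily: left subtree has 1 node {moss}, right has 0 { }.
  Root fern: left subtree has 0 nodes { }, right has 5 {poppy, pear, plum, reed, hop}.
    Root hop: left subtree has 4 nodes {poppy, pear, plum, reed}, right has 0 { }.
      Root poppy: left subtree has 0 nodes { }, right has 3 {pear, plum, reed}.
        Root plum: left subtree has 1 node {pear}, right has 1 {reed}.

moss, lily, daisy, elm, rye, fir, pear, reed, plum, poppy, hop, fern, aster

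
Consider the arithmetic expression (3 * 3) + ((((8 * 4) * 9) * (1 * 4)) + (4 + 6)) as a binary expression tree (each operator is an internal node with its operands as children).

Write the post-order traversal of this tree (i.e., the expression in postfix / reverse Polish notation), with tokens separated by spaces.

3 3 * 8 4 * 9 * 1 4 * * 4 6 + + +

Post-order on an expression tree gives postfix notation: for each operator, emit left operand, right operand, then the operator.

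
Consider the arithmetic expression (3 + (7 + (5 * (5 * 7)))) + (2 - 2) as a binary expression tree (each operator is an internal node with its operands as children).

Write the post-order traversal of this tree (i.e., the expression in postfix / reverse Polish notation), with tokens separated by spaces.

Post-order on an expression tree gives postfix notation: for each operator, emit left operand, right operand, then the operator.

3 7 5 5 7 * * + + 2 2 - +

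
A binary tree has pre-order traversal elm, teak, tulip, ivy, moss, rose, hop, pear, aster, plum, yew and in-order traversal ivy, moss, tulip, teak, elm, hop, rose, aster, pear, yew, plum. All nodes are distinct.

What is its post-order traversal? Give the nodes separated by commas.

The first element of pre-order is the root; it splits in-order into left and right subtrees.
Root elm: left subtree has 4 nodes {ivy, moss, tulip, teak}, right has 6 {hop, rose, aster, pear, yew, plum}.
  Root teak: left subtree has 3 nodes {ivy, moss, tulip}, right has 0 { }.
    Root tulip: left subtree has 2 nodes {ivy, moss}, right has 0 { }.
      Root ivy: left subtree has 0 nodes { }, right has 1 {moss}.
  Root rose: left subtree has 1 node {hop}, right has 4 {aster, pear, yew, plum}.
    Root pear: left subtree has 1 node {aster}, right has 2 {yew, plum}.
      Root plum: left subtree has 1 node {yew}, right has 0 { }.

moss, ivy, tulip, teak, hop, aster, yew, plum, pear, rose, elm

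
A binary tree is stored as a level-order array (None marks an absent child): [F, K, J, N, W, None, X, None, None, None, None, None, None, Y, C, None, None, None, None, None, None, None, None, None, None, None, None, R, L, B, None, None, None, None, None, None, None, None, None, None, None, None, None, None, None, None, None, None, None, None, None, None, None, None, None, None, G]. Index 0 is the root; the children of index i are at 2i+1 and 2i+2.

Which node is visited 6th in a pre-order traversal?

Pre-order visits the node, then its left subtree, then its right subtree.
Visit F.
At F: go left to K.
  Visit K.
  At K: go left to N.
    N is a leaf — visit N.
  At K: go right to W.
    W is a leaf — visit W.
At F: go right to J.
  Visit J.
  At J: no left child.
  At J: go right to X.
    Visit X.
    At X: go left to Y.
      Visit Y.
      At Y: go left to R.
        Visit R.
        At R: no left child.
        At R: go right to G.
          G is a leaf — visit G.
      At Y: go right to L.
        L is a leaf — visit L.
    At X: go right to C.
      Visit C.
      At C: go left to B.
        B is a leaf — visit B.
      At C: no right child.
Full pre-order sequence: F, K, N, W, J, X, Y, R, G, L, C, B.

X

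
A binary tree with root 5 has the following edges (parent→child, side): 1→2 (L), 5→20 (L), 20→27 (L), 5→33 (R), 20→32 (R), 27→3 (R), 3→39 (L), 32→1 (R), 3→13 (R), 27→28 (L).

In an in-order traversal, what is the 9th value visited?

In-order visits the left subtree, then the node, then the right subtree.
At 5: go left to 20.
  At 20: go left to 27.
    At 27: go left to 28.
      28 is a leaf — visit 28.
    Visit 27.
    At 27: go right to 3.
      At 3: go left to 39.
        39 is a leaf — visit 39.
      Visit 3.
      At 3: go right to 13.
        13 is a leaf — visit 13.
  Visit 20.
  At 20: go right to 32.
    At 32: no left child.
    Visit 32.
    At 32: go right to 1.
      At 1: go left to 2.
        2 is a leaf — visit 2.
      Visit 1.
      At 1: no right child.
Visit 5.
At 5: go right to 33.
  33 is a leaf — visit 33.
Full in-order sequence: 28, 27, 39, 3, 13, 20, 32, 2, 1, 5, 33.

1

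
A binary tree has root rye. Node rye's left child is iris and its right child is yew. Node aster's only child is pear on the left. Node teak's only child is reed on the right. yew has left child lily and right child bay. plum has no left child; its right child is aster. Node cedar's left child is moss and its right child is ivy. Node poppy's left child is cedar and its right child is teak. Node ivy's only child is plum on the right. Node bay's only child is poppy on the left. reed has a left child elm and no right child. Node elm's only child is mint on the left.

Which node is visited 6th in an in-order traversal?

In-order visits the left subtree, then the node, then the right subtree.
At rye: go left to iris.
  iris is a leaf — visit iris.
Visit rye.
At rye: go right to yew.
  At yew: go left to lily.
    lily is a leaf — visit lily.
  Visit yew.
  At yew: go right to bay.
    At bay: go left to poppy.
      At poppy: go left to cedar.
        At cedar: go left to moss.
          moss is a leaf — visit moss.
        Visit cedar.
        At cedar: go right to ivy.
          At ivy: no left child.
          Visit ivy.
          At ivy: go right to plum.
            At plum: no left child.
            Visit plum.
            At plum: go right to aster.
              At aster: go left to pear.
                pear is a leaf — visit pear.
              Visit aster.
              At aster: no right child.
      Visit poppy.
      At poppy: go right to teak.
        At teak: no left child.
        Visit teak.
        At teak: go right to reed.
          At reed: go left to elm.
            At elm: go left to mint.
              mint is a leaf — visit mint.
            Visit elm.
            At elm: no right child.
          Visit reed.
          At reed: no right child.
    Visit bay.
    At bay: no right child.
Full in-order sequence: iris, rye, lily, yew, moss, cedar, ivy, plum, pear, aster, poppy, teak, mint, elm, reed, bay.

cedar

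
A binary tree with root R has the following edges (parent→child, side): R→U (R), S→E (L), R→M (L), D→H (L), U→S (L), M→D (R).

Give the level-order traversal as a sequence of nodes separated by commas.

R, M, U, D, S, H, E

Level-order visits nodes level by level from the root, left to right within each level.
Level 0: R
Level 1: M, U
Level 2: D, S
Level 3: H, E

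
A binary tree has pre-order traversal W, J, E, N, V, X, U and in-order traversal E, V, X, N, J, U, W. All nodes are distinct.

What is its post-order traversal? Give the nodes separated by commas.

X, V, N, E, U, J, W

The first element of pre-order is the root; it splits in-order into left and right subtrees.
Root W: left subtree has 6 nodes {E, V, X, N, J, U}, right has 0 { }.
  Root J: left subtree has 4 nodes {E, V, X, N}, right has 1 {U}.
    Root E: left subtree has 0 nodes { }, right has 3 {V, X, N}.
      Root N: left subtree has 2 nodes {V, X}, right has 0 { }.
        Root V: left subtree has 0 nodes { }, right has 1 {X}.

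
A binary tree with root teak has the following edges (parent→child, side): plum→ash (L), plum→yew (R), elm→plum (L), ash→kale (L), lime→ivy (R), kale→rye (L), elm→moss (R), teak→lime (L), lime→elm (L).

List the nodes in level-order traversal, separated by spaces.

teak lime elm ivy plum moss ash yew kale rye

Level-order visits nodes level by level from the root, left to right within each level.
Level 0: teak
Level 1: lime
Level 2: elm, ivy
Level 3: plum, moss
Level 4: ash, yew
Level 5: kale
Level 6: rye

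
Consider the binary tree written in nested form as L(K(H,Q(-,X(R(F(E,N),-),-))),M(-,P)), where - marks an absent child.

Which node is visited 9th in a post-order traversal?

Post-order visits the left subtree, then the right subtree, then the node.
At L: go left to K.
  At K: go left to H.
    H is a leaf — visit H.
  At K: go right to Q.
    At Q: no left child.
    At Q: go right to X.
      At X: go left to R.
        At R: go left to F.
          At F: go left to E.
            E is a leaf — visit E.
          At F: go right to N.
            N is a leaf — visit N.
          Visit F.
        At R: no right child.
        Visit R.
      At X: no right child.
      Visit X.
    Visit Q.
  Visit K.
At L: go right to M.
  At M: no left child.
  At M: go right to P.
    P is a leaf — visit P.
  Visit M.
Visit L.
Full post-order sequence: H, E, N, F, R, X, Q, K, P, M, L.

P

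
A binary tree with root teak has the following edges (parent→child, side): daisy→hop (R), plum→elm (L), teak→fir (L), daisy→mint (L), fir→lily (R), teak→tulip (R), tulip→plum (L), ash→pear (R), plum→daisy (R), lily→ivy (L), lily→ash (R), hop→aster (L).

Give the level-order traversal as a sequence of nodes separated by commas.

Level-order visits nodes level by level from the root, left to right within each level.
Level 0: teak
Level 1: fir, tulip
Level 2: lily, plum
Level 3: ivy, ash, elm, daisy
Level 4: pear, mint, hop
Level 5: aster

teak, fir, tulip, lily, plum, ivy, ash, elm, daisy, pear, mint, hop, aster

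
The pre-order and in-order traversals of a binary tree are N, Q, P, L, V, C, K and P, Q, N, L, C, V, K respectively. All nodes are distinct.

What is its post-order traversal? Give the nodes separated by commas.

The first element of pre-order is the root; it splits in-order into left and right subtrees.
Root N: left subtree has 2 nodes {P, Q}, right has 4 {L, C, V, K}.
  Root Q: left subtree has 1 node {P}, right has 0 { }.
  Root L: left subtree has 0 nodes { }, right has 3 {C, V, K}.
    Root V: left subtree has 1 node {C}, right has 1 {K}.

P, Q, C, K, V, L, N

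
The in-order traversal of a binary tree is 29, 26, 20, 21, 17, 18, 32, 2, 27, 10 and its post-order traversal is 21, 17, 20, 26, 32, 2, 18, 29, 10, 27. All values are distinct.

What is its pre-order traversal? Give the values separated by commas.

The last element of post-order is the root; it splits in-order into left and right subtrees.
Root 27: left subtree has 8 nodes {29, 26, 20, 21, 17, 18, 32, 2}, right has 1 {10}.
  Root 29: left subtree has 0 nodes { }, right has 7 {26, 20, 21, 17, 18, 32, 2}.
    Root 18: left subtree has 4 nodes {26, 20, 21, 17}, right has 2 {32, 2}.
      Root 26: left subtree has 0 nodes { }, right has 3 {20, 21, 17}.
        Root 20: left subtree has 0 nodes { }, right has 2 {21, 17}.
          Root 17: left subtree has 1 node {21}, right has 0 { }.
      Root 2: left subtree has 1 node {32}, right has 0 { }.

27, 29, 18, 26, 20, 17, 21, 2, 32, 10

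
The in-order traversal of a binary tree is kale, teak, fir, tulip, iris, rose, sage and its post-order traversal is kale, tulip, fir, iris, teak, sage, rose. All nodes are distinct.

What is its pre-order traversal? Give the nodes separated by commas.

The last element of post-order is the root; it splits in-order into left and right subtrees.
Root rose: left subtree has 5 nodes {kale, teak, fir, tulip, iris}, right has 1 {sage}.
  Root teak: left subtree has 1 node {kale}, right has 3 {fir, tulip, iris}.
    Root iris: left subtree has 2 nodes {fir, tulip}, right has 0 { }.
      Root fir: left subtree has 0 nodes { }, right has 1 {tulip}.

rose, teak, kale, iris, fir, tulip, sage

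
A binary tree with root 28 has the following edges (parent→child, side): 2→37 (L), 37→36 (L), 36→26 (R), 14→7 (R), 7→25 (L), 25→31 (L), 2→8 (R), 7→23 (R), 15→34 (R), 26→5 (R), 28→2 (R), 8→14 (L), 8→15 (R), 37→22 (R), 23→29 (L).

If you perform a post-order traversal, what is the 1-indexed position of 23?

Post-order visits the left subtree, then the right subtree, then the node.
At 28: no left child.
At 28: go right to 2.
  At 2: go left to 37.
    At 37: go left to 36.
      At 36: no left child.
      At 36: go right to 26.
        At 26: no left child.
        At 26: go right to 5.
          5 is a leaf — visit 5.
        Visit 26.
      Visit 36.
    At 37: go right to 22.
      22 is a leaf — visit 22.
    Visit 37.
  At 2: go right to 8.
    At 8: go left to 14.
      At 14: no left child.
      At 14: go right to 7.
        At 7: go left to 25.
          At 25: go left to 31.
            31 is a leaf — visit 31.
          At 25: no right child.
          Visit 25.
        At 7: go right to 23.
          At 23: go left to 29.
            29 is a leaf — visit 29.
          At 23: no right child.
          Visit 23.
        Visit 7.
      Visit 14.
    At 8: go right to 15.
      At 15: no left child.
      At 15: go right to 34.
        34 is a leaf — visit 34.
      Visit 15.
    Visit 8.
  Visit 2.
Visit 28.
Full post-order sequence: 5, 26, 36, 22, 37, 31, 25, 29, 23, 7, 14, 34, 15, 8, 2, 28.

9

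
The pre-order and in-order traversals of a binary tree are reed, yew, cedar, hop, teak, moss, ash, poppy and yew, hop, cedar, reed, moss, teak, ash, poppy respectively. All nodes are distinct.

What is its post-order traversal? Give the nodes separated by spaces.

hop cedar yew moss poppy ash teak reed

The first element of pre-order is the root; it splits in-order into left and right subtrees.
Root reed: left subtree has 3 nodes {yew, hop, cedar}, right has 4 {moss, teak, ash, poppy}.
  Root yew: left subtree has 0 nodes { }, right has 2 {hop, cedar}.
    Root cedar: left subtree has 1 node {hop}, right has 0 { }.
  Root teak: left subtree has 1 node {moss}, right has 2 {ash, poppy}.
    Root ash: left subtree has 0 nodes { }, right has 1 {poppy}.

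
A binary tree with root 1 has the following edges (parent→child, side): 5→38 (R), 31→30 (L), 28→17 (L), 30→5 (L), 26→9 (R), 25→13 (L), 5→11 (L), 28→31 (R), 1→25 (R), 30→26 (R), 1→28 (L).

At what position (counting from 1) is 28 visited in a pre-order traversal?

Pre-order visits the node, then its left subtree, then its right subtree.
Visit 1.
At 1: go left to 28.
  Visit 28.
  At 28: go left to 17.
    17 is a leaf — visit 17.
  At 28: go right to 31.
    Visit 31.
    At 31: go left to 30.
      Visit 30.
      At 30: go left to 5.
        Visit 5.
        At 5: go left to 11.
          11 is a leaf — visit 11.
        At 5: go right to 38.
          38 is a leaf — visit 38.
      At 30: go right to 26.
        Visit 26.
        At 26: no left child.
        At 26: go right to 9.
          9 is a leaf — visit 9.
    At 31: no right child.
At 1: go right to 25.
  Visit 25.
  At 25: go left to 13.
    13 is a leaf — visit 13.
  At 25: no right child.
Full pre-order sequence: 1, 28, 17, 31, 30, 5, 11, 38, 26, 9, 25, 13.

2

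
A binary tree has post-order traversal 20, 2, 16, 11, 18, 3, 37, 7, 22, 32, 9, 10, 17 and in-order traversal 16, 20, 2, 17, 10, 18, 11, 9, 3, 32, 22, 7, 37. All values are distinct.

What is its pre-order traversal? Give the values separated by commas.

The last element of post-order is the root; it splits in-order into left and right subtrees.
Root 17: left subtree has 3 nodes {16, 20, 2}, right has 9 {10, 18, 11, 9, 3, 32, 22, 7, 37}.
  Root 16: left subtree has 0 nodes { }, right has 2 {20, 2}.
    Root 2: left subtree has 1 node {20}, right has 0 { }.
  Root 10: left subtree has 0 nodes { }, right has 8 {18, 11, 9, 3, 32, 22, 7, 37}.
    Root 9: left subtree has 2 nodes {18, 11}, right has 5 {3, 32, 22, 7, 37}.
      Root 18: left subtree has 0 nodes { }, right has 1 {11}.
      Root 32: left subtree has 1 node {3}, right has 3 {22, 7, 37}.
        Root 22: left subtree has 0 nodes { }, right has 2 {7, 37}.
          Root 7: left subtree has 0 nodes { }, right has 1 {37}.

17, 16, 2, 20, 10, 9, 18, 11, 32, 3, 22, 7, 37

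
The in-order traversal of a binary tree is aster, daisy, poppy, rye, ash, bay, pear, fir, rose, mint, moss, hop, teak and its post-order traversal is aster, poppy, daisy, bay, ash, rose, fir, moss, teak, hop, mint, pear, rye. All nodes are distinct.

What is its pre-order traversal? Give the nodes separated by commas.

rye, daisy, aster, poppy, pear, ash, bay, mint, fir, rose, hop, moss, teak

The last element of post-order is the root; it splits in-order into left and right subtrees.
Root rye: left subtree has 3 nodes {aster, daisy, poppy}, right has 9 {ash, bay, pear, fir, rose, mint, moss, hop, teak}.
  Root daisy: left subtree has 1 node {aster}, right has 1 {poppy}.
  Root pear: left subtree has 2 nodes {ash, bay}, right has 6 {fir, rose, mint, moss, hop, teak}.
    Root ash: left subtree has 0 nodes { }, right has 1 {bay}.
    Root mint: left subtree has 2 nodes {fir, rose}, right has 3 {moss, hop, teak}.
      Root fir: left subtree has 0 nodes { }, right has 1 {rose}.
      Root hop: left subtree has 1 node {moss}, right has 1 {teak}.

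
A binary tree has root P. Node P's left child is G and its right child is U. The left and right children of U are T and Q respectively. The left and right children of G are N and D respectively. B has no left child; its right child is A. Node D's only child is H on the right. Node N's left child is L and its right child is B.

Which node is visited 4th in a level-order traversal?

Level-order visits nodes level by level from the root, left to right within each level.
Level 0: P
Level 1: G, U
Level 2: N, D, T, Q
Level 3: L, B, H
Level 4: A
Full level-order sequence: P, G, U, N, D, T, Q, L, B, H, A.

N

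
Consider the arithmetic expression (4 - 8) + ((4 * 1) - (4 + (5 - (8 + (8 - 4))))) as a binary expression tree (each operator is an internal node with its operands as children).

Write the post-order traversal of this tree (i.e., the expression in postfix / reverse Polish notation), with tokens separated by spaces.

Post-order on an expression tree gives postfix notation: for each operator, emit left operand, right operand, then the operator.

4 8 - 4 1 * 4 5 8 8 4 - + - + - +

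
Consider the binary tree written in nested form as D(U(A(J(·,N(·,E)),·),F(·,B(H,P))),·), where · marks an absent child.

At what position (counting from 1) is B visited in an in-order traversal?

In-order visits the left subtree, then the node, then the right subtree.
At D: go left to U.
  At U: go left to A.
    At A: go left to J.
      At J: no left child.
      Visit J.
      At J: go right to N.
        At N: no left child.
        Visit N.
        At N: go right to E.
          E is a leaf — visit E.
    Visit A.
    At A: no right child.
  Visit U.
  At U: go right to F.
    At F: no left child.
    Visit F.
    At F: go right to B.
      At B: go left to H.
        H is a leaf — visit H.
      Visit B.
      At B: go right to P.
        P is a leaf — visit P.
Visit D.
At D: no right child.
Full in-order sequence: J, N, E, A, U, F, H, B, P, D.

8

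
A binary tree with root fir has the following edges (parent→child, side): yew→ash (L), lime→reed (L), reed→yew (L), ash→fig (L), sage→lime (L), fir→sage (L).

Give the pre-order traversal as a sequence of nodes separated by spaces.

Pre-order visits the node, then its left subtree, then its right subtree.
Visit fir.
At fir: go left to sage.
  Visit sage.
  At sage: go left to lime.
    Visit lime.
    At lime: go left to reed.
      Visit reed.
      At reed: go left to yew.
        Visit yew.
        At yew: go left to ash.
          Visit ash.
          At ash: go left to fig.
            fig is a leaf — visit fig.
          At ash: no right child.
        At yew: no right child.
      At reed: no right child.
    At lime: no right child.
  At sage: no right child.
At fir: no right child.

fir sage lime reed yew ash fig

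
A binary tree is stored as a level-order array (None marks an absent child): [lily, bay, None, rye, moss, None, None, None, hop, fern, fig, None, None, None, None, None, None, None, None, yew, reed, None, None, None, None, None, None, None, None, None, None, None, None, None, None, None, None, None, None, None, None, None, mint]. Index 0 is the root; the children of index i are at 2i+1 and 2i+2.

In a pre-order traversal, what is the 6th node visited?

fern

Pre-order visits the node, then its left subtree, then its right subtree.
Visit lily.
At lily: go left to bay.
  Visit bay.
  At bay: go left to rye.
    Visit rye.
    At rye: no left child.
    At rye: go right to hop.
      hop is a leaf — visit hop.
  At bay: go right to moss.
    Visit moss.
    At moss: go left to fern.
      Visit fern.
      At fern: go left to yew.
        yew is a leaf — visit yew.
      At fern: go right to reed.
        Visit reed.
        At reed: no left child.
        At reed: go right to mint.
          mint is a leaf — visit mint.
    At moss: go right to fig.
      fig is a leaf — visit fig.
At lily: no right child.
Full pre-order sequence: lily, bay, rye, hop, moss, fern, yew, reed, mint, fig.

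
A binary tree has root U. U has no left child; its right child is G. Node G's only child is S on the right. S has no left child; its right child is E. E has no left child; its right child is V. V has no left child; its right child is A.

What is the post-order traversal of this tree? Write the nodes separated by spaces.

A V E S G U

Post-order visits the left subtree, then the right subtree, then the node.
At U: no left child.
At U: go right to G.
  At G: no left child.
  At G: go right to S.
    At S: no left child.
    At S: go right to E.
      At E: no left child.
      At E: go right to V.
        At V: no left child.
        At V: go right to A.
          A is a leaf — visit A.
        Visit V.
      Visit E.
    Visit S.
  Visit G.
Visit U.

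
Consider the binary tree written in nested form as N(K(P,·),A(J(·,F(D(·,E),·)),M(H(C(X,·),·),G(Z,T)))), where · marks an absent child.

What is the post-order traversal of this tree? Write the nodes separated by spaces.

P K E D F J X C H Z T G M A N

Post-order visits the left subtree, then the right subtree, then the node.
At N: go left to K.
  At K: go left to P.
    P is a leaf — visit P.
  At K: no right child.
  Visit K.
At N: go right to A.
  At A: go left to J.
    At J: no left child.
    At J: go right to F.
      At F: go left to D.
        At D: no left child.
        At D: go right to E.
          E is a leaf — visit E.
        Visit D.
      At F: no right child.
      Visit F.
    Visit J.
  At A: go right to M.
    At M: go left to H.
      At H: go left to C.
        At C: go left to X.
          X is a leaf — visit X.
        At C: no right child.
        Visit C.
      At H: no right child.
      Visit H.
    At M: go right to G.
      At G: go left to Z.
        Z is a leaf — visit Z.
      At G: go right to T.
        T is a leaf — visit T.
      Visit G.
    Visit M.
  Visit A.
Visit N.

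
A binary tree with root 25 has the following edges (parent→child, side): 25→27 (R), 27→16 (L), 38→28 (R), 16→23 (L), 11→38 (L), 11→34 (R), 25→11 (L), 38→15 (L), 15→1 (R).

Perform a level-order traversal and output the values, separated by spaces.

25 11 27 38 34 16 15 28 23 1

Level-order visits nodes level by level from the root, left to right within each level.
Level 0: 25
Level 1: 11, 27
Level 2: 38, 34, 16
Level 3: 15, 28, 23
Level 4: 1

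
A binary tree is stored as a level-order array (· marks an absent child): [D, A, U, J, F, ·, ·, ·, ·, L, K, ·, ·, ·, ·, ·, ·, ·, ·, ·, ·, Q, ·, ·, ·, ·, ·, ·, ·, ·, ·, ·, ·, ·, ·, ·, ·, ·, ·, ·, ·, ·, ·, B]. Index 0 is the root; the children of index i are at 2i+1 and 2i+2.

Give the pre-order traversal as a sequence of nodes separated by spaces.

Pre-order visits the node, then its left subtree, then its right subtree.
Visit D.
At D: go left to A.
  Visit A.
  At A: go left to J.
    J is a leaf — visit J.
  At A: go right to F.
    Visit F.
    At F: go left to L.
      L is a leaf — visit L.
    At F: go right to K.
      Visit K.
      At K: go left to Q.
        Visit Q.
        At Q: go left to B.
          B is a leaf — visit B.
        At Q: no right child.
      At K: no right child.
At D: go right to U.
  U is a leaf — visit U.

D A J F L K Q B U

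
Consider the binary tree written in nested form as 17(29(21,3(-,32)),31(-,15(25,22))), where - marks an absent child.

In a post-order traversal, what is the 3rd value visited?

3

Post-order visits the left subtree, then the right subtree, then the node.
At 17: go left to 29.
  At 29: go left to 21.
    21 is a leaf — visit 21.
  At 29: go right to 3.
    At 3: no left child.
    At 3: go right to 32.
      32 is a leaf — visit 32.
    Visit 3.
  Visit 29.
At 17: go right to 31.
  At 31: no left child.
  At 31: go right to 15.
    At 15: go left to 25.
      25 is a leaf — visit 25.
    At 15: go right to 22.
      22 is a leaf — visit 22.
    Visit 15.
  Visit 31.
Visit 17.
Full post-order sequence: 21, 32, 3, 29, 25, 22, 15, 31, 17.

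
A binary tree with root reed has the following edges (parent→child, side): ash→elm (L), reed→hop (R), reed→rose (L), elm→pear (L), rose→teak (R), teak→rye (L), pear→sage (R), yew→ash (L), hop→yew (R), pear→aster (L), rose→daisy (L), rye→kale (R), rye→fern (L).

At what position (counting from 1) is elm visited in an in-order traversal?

In-order visits the left subtree, then the node, then the right subtree.
At reed: go left to rose.
  At rose: go left to daisy.
    daisy is a leaf — visit daisy.
  Visit rose.
  At rose: go right to teak.
    At teak: go left to rye.
      At rye: go left to fern.
        fern is a leaf — visit fern.
      Visit rye.
      At rye: go right to kale.
        kale is a leaf — visit kale.
    Visit teak.
    At teak: no right child.
Visit reed.
At reed: go right to hop.
  At hop: no left child.
  Visit hop.
  At hop: go right to yew.
    At yew: go left to ash.
      At ash: go left to elm.
        At elm: go left to pear.
          At pear: go left to aster.
            aster is a leaf — visit aster.
          Visit pear.
          At pear: go right to sage.
            sage is a leaf — visit sage.
        Visit elm.
        At elm: no right child.
      Visit ash.
      At ash: no right child.
    Visit yew.
    At yew: no right child.
Full in-order sequence: daisy, rose, fern, rye, kale, teak, reed, hop, aster, pear, sage, elm, ash, yew.

12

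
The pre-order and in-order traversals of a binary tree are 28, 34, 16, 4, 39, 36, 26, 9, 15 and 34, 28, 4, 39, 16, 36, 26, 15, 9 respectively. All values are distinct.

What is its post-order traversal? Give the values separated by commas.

The first element of pre-order is the root; it splits in-order into left and right subtrees.
Root 28: left subtree has 1 node {34}, right has 7 {4, 39, 16, 36, 26, 15, 9}.
  Root 16: left subtree has 2 nodes {4, 39}, right has 4 {36, 26, 15, 9}.
    Root 4: left subtree has 0 nodes { }, right has 1 {39}.
    Root 36: left subtree has 0 nodes { }, right has 3 {26, 15, 9}.
      Root 26: left subtree has 0 nodes { }, right has 2 {15, 9}.
        Root 9: left subtree has 1 node {15}, right has 0 { }.

34, 39, 4, 15, 9, 26, 36, 16, 28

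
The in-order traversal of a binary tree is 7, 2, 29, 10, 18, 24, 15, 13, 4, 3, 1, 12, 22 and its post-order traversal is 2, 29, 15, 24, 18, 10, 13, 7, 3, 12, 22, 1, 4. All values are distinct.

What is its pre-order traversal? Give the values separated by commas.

The last element of post-order is the root; it splits in-order into left and right subtrees.
Root 4: left subtree has 8 nodes {7, 2, 29, 10, 18, 24, 15, 13}, right has 4 {3, 1, 12, 22}.
  Root 7: left subtree has 0 nodes { }, right has 7 {2, 29, 10, 18, 24, 15, 13}.
    Root 13: left subtree has 6 nodes {2, 29, 10, 18, 24, 15}, right has 0 { }.
      Root 10: left subtree has 2 nodes {2, 29}, right has 3 {18, 24, 15}.
        Root 29: left subtree has 1 node {2}, right has 0 { }.
        Root 18: left subtree has 0 nodes { }, right has 2 {24, 15}.
          Root 24: left subtree has 0 nodes { }, right has 1 {15}.
  Root 1: left subtree has 1 node {3}, right has 2 {12, 22}.
    Root 22: left subtree has 1 node {12}, right has 0 { }.

4, 7, 13, 10, 29, 2, 18, 24, 15, 1, 3, 22, 12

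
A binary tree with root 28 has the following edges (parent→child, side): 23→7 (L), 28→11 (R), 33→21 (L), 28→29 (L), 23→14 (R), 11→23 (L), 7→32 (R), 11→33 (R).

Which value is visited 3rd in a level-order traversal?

11

Level-order visits nodes level by level from the root, left to right within each level.
Level 0: 28
Level 1: 29, 11
Level 2: 23, 33
Level 3: 7, 14, 21
Level 4: 32
Full level-order sequence: 28, 29, 11, 23, 33, 7, 14, 21, 32.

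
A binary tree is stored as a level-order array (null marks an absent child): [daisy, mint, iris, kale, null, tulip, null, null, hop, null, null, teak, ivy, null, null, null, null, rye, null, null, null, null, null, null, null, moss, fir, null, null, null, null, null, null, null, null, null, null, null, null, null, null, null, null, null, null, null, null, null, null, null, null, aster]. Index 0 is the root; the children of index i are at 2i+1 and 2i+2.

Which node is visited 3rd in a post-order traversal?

Post-order visits the left subtree, then the right subtree, then the node.
At daisy: go left to mint.
  At mint: go left to kale.
    At kale: no left child.
    At kale: go right to hop.
      At hop: go left to rye.
        rye is a leaf — visit rye.
      At hop: no right child.
      Visit hop.
    Visit kale.
  At mint: no right child.
  Visit mint.
At daisy: go right to iris.
  At iris: go left to tulip.
    At tulip: go left to teak.
      teak is a leaf — visit teak.
    At tulip: go right to ivy.
      At ivy: go left to moss.
        At moss: go left to aster.
          aster is a leaf — visit aster.
        At moss: no right child.
        Visit moss.
      At ivy: go right to fir.
        fir is a leaf — visit fir.
      Visit ivy.
    Visit tulip.
  At iris: no right child.
  Visit iris.
Visit daisy.
Full post-order sequence: rye, hop, kale, mint, teak, aster, moss, fir, ivy, tulip, iris, daisy.

kale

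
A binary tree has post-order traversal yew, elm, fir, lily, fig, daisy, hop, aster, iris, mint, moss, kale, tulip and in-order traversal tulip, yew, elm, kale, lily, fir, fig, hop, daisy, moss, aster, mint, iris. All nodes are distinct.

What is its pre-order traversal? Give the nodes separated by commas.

The last element of post-order is the root; it splits in-order into left and right subtrees.
Root tulip: left subtree has 0 nodes { }, right has 12 {yew, elm, kale, lily, fir, fig, hop, daisy, moss, aster, mint, iris}.
  Root kale: left subtree has 2 nodes {yew, elm}, right has 9 {lily, fir, fig, hop, daisy, moss, aster, mint, iris}.
    Root elm: left subtree has 1 node {yew}, right has 0 { }.
    Root moss: left subtree has 5 nodes {lily, fir, fig, hop, daisy}, right has 3 {aster, mint, iris}.
      Root hop: left subtree has 3 nodes {lily, fir, fig}, right has 1 {daisy}.
        Root fig: left subtree has 2 nodes {lily, fir}, right has 0 { }.
          Root lily: left subtree has 0 nodes { }, right has 1 {fir}.
      Root mint: left subtree has 1 node {aster}, right has 1 {iris}.

tulip, kale, elm, yew, moss, hop, fig, lily, fir, daisy, mint, aster, iris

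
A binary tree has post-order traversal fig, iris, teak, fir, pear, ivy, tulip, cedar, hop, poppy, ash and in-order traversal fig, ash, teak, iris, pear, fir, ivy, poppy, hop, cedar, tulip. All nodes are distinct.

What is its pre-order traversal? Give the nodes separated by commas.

ash, fig, poppy, ivy, pear, teak, iris, fir, hop, cedar, tulip

The last element of post-order is the root; it splits in-order into left and right subtrees.
Root ash: left subtree has 1 node {fig}, right has 9 {teak, iris, pear, fir, ivy, poppy, hop, cedar, tulip}.
  Root poppy: left subtree has 5 nodes {teak, iris, pear, fir, ivy}, right has 3 {hop, cedar, tulip}.
    Root ivy: left subtree has 4 nodes {teak, iris, pear, fir}, right has 0 { }.
      Root pear: left subtree has 2 nodes {teak, iris}, right has 1 {fir}.
        Root teak: left subtree has 0 nodes { }, right has 1 {iris}.
    Root hop: left subtree has 0 nodes { }, right has 2 {cedar, tulip}.
      Root cedar: left subtree has 0 nodes { }, right has 1 {tulip}.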